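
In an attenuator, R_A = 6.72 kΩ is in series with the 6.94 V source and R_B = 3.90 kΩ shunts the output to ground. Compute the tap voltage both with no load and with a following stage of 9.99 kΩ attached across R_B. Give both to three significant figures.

Open-circuit: V = 6.94 × 3.90/(6.72 + 3.90) = 2.55 V.
With the load, R_B becomes R_B‖R_L = 2.805 kΩ, so V = 6.94 × 2.805/9.525 = 2.04 V.

Unloaded: 2.55 V; loaded: 2.04 V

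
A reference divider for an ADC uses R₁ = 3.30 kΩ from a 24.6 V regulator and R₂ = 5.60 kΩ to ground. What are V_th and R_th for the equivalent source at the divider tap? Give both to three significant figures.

V_th = 15.5 V, R_th = 2.08 kΩ

V_th is the open-circuit tap voltage: 24.6 × 5.60/(3.30 + 5.60) = 15.5 V.
With the supply zeroed, R₁ and R₂ appear in parallel from the tap: R_th = R₁‖R₂ = (3.30 × 5.60)/8.900 = 2.08 kΩ.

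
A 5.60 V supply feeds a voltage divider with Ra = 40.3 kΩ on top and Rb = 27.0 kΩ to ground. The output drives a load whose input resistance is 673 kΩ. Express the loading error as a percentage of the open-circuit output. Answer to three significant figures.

The divider's output (Thévenin) resistance is Ra‖Rb = 16.17 kΩ.
Fractional drop under load = R_th/(R_th + R_L) = 16.17 / (16.17 + 673) = 0.02346.
So the output falls by 2.35 %.

2.35 %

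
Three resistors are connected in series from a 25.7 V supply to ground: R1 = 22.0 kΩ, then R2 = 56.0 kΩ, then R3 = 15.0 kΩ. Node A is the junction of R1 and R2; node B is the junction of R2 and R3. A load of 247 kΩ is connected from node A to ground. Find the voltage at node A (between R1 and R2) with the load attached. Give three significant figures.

V ≈ 18.4 V

Below node A the series string R2+R3 = 71.00 kΩ sits in parallel with the 247 kΩ load: 55.15 kΩ.
V_A = 25.7 × 55.15/(22.0 + 55.15) = 18.4 V.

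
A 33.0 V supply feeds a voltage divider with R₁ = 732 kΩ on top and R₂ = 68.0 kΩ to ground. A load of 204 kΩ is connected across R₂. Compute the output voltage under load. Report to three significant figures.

The load sits in parallel with R₂: R₂‖R_L = (68.0 × 204) / (68.0 + 204) = 51.00 kΩ.
V_out = 33.0 × 51.00 / (732 + 51.00) = 33.0 × 51.00/783.0 = 2.15 V.

V_out ≈ 2.15 V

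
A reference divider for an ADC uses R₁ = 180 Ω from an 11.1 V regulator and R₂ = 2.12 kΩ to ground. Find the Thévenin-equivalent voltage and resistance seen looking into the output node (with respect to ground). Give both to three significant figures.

V_th = 10.2 V, R_th = 166 Ω

V_th is the open-circuit tap voltage: 11.1 × 2120/(180 + 2120) = 10.2 V.
With the supply zeroed, R₁ and R₂ appear in parallel from the tap: R_th = R₁‖R₂ = (180 × 2120)/2300 = 166 Ω.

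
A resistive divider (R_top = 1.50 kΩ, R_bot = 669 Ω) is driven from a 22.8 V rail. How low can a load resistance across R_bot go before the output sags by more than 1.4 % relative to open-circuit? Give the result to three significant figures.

R_L(min) ≈ 32.6 kΩ

Output resistance R_th = R_top‖R_bot = (1500 × 669)/2169 = 462.7 Ω.
The fractional drop is R_th/(R_th + R_L); requiring this ≤ 0.0140 gives R_L ≥ R_th(1/0.0140 − 1) = 462.7 × 70.43 = 32.6 kΩ.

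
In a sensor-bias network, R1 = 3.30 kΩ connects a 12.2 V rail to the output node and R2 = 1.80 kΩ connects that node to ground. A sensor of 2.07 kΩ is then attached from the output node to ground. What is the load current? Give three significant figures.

I_L ≈ 1.33 mA

R2‖R_L = 0.9628 kΩ; V_out = 12.2 × 0.9628/4.263 = 2.755 V.
I_L = V_out / R_L = 2.755 / 2.07 kΩ = 1.33 mA.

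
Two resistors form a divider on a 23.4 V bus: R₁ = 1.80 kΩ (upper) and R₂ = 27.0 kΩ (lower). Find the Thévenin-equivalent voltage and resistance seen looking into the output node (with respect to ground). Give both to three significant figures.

V_th = 21.9 V, R_th = 1.69 kΩ

V_th is the open-circuit tap voltage: 23.4 × 27.0/(1.80 + 27.0) = 21.9 V.
With the supply zeroed, R₁ and R₂ appear in parallel from the tap: R_th = R₁‖R₂ = (1.80 × 27.0)/28.80 = 1.69 kΩ.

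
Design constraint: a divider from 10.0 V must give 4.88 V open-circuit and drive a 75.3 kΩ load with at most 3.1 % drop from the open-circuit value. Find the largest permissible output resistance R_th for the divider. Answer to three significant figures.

Loading drop = R_th/(R_th + R_L) ≤ 0.0310, so R_th ≤ R_L · ε/(1−ε) = 75.3 kΩ × 0.0310/0.9690 = 2.41 kΩ.

R_th ≤ 2.41 kΩ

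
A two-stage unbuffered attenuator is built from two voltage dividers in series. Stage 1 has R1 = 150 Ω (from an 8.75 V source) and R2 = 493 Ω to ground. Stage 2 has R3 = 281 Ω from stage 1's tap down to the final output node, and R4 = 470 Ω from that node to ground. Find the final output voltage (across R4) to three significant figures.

V_out ≈ 3.64 V

Stage 2 presents R3+R4 = 751.0 Ω as a load on stage 1's tap.
Stage 1's lower leg becomes R2‖(R3+R4) = 297.6 Ω, so V_mid = 8.75 × 297.6/447.6 = 5.818 V.
Stage 2 is itself unloaded: V_out = V_mid × R4/(R3+R4) = 5.818 × 470/751.0 = 3.64 V.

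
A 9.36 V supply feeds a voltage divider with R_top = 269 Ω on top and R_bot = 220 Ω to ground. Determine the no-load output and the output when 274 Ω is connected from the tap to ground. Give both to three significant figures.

Unloaded: 4.21 V; loaded: 2.92 V

Open-circuit: V = 9.36 × 220/(269 + 220) = 4.21 V.
With the load, R_bot becomes R_bot‖R_L = 122.0 Ω, so V = 9.36 × 122.0/391.0 = 2.92 V.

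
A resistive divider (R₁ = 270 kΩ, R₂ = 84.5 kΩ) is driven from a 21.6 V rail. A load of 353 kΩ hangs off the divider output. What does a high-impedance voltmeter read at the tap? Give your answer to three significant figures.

V_out ≈ 4.35 V

The load sits in parallel with R₂: R₂‖R_L = (84.5 × 353) / (84.5 + 353) = 68.18 kΩ.
V_out = 21.6 × 68.18 / (270 + 68.18) = 21.6 × 68.18/338.2 = 4.35 V.
(Unloaded it would have been 5.15 V.)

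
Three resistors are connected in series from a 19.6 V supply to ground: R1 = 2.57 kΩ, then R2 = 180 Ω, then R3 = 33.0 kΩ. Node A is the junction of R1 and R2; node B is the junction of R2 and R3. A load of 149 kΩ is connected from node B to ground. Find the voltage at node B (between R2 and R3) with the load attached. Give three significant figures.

V ≈ 17.8 V

At node B, R3 is in parallel with the load: R3‖R_L = 27020 Ω.
Below node A the resistance is R2 + (R3‖R_L) = 27200 Ω, so V_A = 19.6 × 27200/29770 = 17.91 V.
Then V_B = V_A × (R3‖R_L)/(R2 + R3‖R_L) = 17.91 × 27020/27200 = 17.8 V.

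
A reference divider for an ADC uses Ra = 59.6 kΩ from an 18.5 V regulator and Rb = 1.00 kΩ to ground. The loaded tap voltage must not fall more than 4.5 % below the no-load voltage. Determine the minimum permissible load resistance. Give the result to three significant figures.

R_L(min) ≈ 20.9 kΩ

Output resistance R_th = Ra‖Rb = (59600 × 1000)/60600 = 983.5 Ω.
The fractional drop is R_th/(R_th + R_L); requiring this ≤ 0.0450 gives R_L ≥ R_th(1/0.0450 − 1) = 983.5 × 21.22 = 20.9 kΩ.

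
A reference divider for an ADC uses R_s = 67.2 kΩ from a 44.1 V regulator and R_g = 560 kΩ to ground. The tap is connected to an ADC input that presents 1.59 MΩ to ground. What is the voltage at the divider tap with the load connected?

V_out ≈ 37.9 V

The load sits in parallel with R_g: R_g‖R_L = (560 × 1590) / (560 + 1590) = 414.1 kΩ.
V_out = 44.1 × 414.1 / (67.2 + 414.1) = 44.1 × 414.1/481.3 = 37.9 V.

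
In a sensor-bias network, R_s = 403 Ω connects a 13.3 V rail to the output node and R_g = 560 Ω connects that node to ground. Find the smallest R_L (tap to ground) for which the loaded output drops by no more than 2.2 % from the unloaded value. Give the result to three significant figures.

R_L(min) ≈ 10.4 kΩ

Output resistance R_th = R_s‖R_g = (403 × 560)/963.0 = 234.4 Ω.
The fractional drop is R_th/(R_th + R_L); requiring this ≤ 0.0220 gives R_L ≥ R_th(1/0.0220 − 1) = 234.4 × 44.45 = 10.4 kΩ.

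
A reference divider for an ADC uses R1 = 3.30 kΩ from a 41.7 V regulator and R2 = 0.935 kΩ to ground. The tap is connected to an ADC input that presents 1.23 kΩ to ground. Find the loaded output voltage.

The load sits in parallel with R2: R2‖R_L = (935 × 1230) / (935 + 1230) = 531.2 Ω.
V_out = 41.7 × 531.2 / (3300 + 531.2) = 41.7 × 531.2/3831 = 5.78 V.
(Unloaded it would have been 9.21 V.)

V_out ≈ 5.78 V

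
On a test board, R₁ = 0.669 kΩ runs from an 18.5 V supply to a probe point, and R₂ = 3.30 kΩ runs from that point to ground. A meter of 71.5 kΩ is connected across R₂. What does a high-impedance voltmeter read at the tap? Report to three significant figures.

V_out ≈ 15.3 V

The load sits in parallel with R₂: R₂‖R_L = (3300 × 71500) / (3300 + 71500) = 3154 Ω.
V_out = 18.5 × 3154 / (669 + 3154) = 18.5 × 3154/3823 = 15.3 V.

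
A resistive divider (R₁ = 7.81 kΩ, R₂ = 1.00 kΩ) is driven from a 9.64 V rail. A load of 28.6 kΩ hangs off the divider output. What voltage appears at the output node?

V_out ≈ 1.06 V

The load sits in parallel with R₂: R₂‖R_L = (1.00 × 28.6) / (1.00 + 28.6) = 0.9662 kΩ.
V_out = 9.64 × 0.9662 / (7.81 + 0.9662) = 9.64 × 0.9662/8.776 = 1.06 V.
(Unloaded it would have been 1.09 V.)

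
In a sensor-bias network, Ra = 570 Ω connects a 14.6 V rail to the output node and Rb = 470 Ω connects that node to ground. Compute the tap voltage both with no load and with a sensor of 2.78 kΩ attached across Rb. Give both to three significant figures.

Unloaded: 6.60 V; loaded: 6.04 V

Open-circuit: V = 14.6 × 470/(570 + 470) = 6.60 V.
With the load, Rb becomes Rb‖R_L = 402.0 Ω, so V = 14.6 × 402.0/972.0 = 6.04 V.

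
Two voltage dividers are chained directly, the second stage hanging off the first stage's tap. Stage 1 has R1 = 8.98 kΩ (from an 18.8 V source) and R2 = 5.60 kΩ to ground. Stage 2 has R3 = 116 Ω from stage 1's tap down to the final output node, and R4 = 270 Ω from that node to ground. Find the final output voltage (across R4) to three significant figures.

Stage 2 presents R3+R4 = 386.0 Ω as a load on stage 1's tap.
Stage 1's lower leg becomes R2‖(R3+R4) = 361.1 Ω, so V_mid = 18.8 × 361.1/9341 = 0.7268 V.
Stage 2 is itself unloaded: V_out = V_mid × R4/(R3+R4) = 0.7268 × 270/386.0 = 0.508 V.

V_out ≈ 0.508 V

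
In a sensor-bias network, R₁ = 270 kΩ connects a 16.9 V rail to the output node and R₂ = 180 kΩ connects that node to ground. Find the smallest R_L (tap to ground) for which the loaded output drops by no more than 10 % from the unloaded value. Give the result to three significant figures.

Output resistance R_th = R₁‖R₂ = (270 × 180)/450.0 = 108.0 kΩ.
The fractional drop is R_th/(R_th + R_L); requiring this ≤ 0.100 gives R_L ≥ R_th(1/0.100 − 1) = 108.0 × 9.000 = 972 kΩ.

R_L(min) ≈ 972 kΩ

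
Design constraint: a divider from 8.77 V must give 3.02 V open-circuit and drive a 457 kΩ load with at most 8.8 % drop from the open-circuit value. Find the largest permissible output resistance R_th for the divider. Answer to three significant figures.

Loading drop = R_th/(R_th + R_L) ≤ 0.0880, so R_th ≤ R_L · ε/(1−ε) = 457 kΩ × 0.0880/0.9120 = 44.1 kΩ.

R_th ≤ 44.1 kΩ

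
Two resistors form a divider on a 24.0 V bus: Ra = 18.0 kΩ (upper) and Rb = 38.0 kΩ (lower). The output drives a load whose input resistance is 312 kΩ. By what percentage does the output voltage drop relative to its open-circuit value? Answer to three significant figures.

The divider's output (Thévenin) resistance is Ra‖Rb = 12.21 kΩ.
Fractional drop under load = R_th/(R_th + R_L) = 12.21 / (12.21 + 312) = 0.03767.
So the output falls by 3.77 %.

3.77 %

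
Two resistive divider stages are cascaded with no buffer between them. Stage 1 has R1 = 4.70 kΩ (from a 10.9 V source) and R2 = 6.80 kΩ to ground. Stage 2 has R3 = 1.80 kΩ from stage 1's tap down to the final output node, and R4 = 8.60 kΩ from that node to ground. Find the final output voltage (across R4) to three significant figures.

Stage 2 presents R3+R4 = 10.40 kΩ as a load on stage 1's tap.
Stage 1's lower leg becomes R2‖(R3+R4) = 4.112 kΩ, so V_mid = 10.9 × 4.112/8.812 = 5.086 V.
Stage 2 is itself unloaded: V_out = V_mid × R4/(R3+R4) = 5.086 × 8.60/10.40 = 4.21 V.

V_out ≈ 4.21 V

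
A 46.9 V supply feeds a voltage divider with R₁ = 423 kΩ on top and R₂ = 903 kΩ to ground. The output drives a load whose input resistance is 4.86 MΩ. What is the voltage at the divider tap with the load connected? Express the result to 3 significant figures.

The load sits in parallel with R₂: R₂‖R_L = (903 × 4860) / (903 + 4860) = 761.5 kΩ.
V_out = 46.9 × 761.5 / (423 + 761.5) = 46.9 × 761.5/1185 = 30.2 V.

V_out ≈ 30.2 V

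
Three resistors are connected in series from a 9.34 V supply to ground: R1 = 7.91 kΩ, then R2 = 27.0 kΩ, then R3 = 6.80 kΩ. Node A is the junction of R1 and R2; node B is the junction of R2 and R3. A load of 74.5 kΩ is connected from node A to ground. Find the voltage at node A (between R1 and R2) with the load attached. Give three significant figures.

Below node A the series string R2+R3 = 33.80 kΩ sits in parallel with the 74.5 kΩ load: 23.25 kΩ.
V_A = 9.34 × 23.25/(7.91 + 23.25) = 6.97 V.

V ≈ 6.97 V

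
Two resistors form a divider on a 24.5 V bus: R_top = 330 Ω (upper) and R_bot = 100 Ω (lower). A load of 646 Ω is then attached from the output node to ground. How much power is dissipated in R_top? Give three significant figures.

Total resistance from the source is R_top + (R_bot‖R_L) = 416.6 Ω, so I = 24.5/416.6 Ω = 58.81 mA.
P = I²·R_top = (58.81 mA)² × 330 Ω = 1140 mW.

P ≈ 1140 mW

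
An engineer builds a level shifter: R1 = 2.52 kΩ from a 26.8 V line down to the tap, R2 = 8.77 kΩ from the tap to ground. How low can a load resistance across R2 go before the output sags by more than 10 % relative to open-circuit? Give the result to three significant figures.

R_L(min) ≈ 17.6 kΩ

Output resistance R_th = R1‖R2 = (2.52 × 8.77)/11.29 = 1.958 kΩ.
The fractional drop is R_th/(R_th + R_L); requiring this ≤ 0.100 gives R_L ≥ R_th(1/0.100 − 1) = 1.958 × 9.000 = 17.6 kΩ.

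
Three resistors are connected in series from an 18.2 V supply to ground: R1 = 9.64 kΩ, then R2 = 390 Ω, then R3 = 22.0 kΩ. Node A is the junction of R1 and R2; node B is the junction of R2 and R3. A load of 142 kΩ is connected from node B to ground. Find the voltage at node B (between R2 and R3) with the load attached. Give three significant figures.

At node B, R3 is in parallel with the load: R3‖R_L = 19050 Ω.
Below node A the resistance is R2 + (R3‖R_L) = 19440 Ω, so V_A = 18.2 × 19440/29080 = 12.17 V.
Then V_B = V_A × (R3‖R_L)/(R2 + R3‖R_L) = 12.17 × 19050/19440 = 11.9 V.

V ≈ 11.9 V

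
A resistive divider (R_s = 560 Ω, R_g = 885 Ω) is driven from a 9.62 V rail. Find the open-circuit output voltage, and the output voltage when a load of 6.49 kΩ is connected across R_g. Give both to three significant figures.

Open-circuit: V = 9.62 × 885/(560 + 885) = 5.89 V.
With the load, R_g becomes R_g‖R_L = 778.8 Ω, so V = 9.62 × 778.8/1339 = 5.60 V.

Unloaded: 5.89 V; loaded: 5.60 V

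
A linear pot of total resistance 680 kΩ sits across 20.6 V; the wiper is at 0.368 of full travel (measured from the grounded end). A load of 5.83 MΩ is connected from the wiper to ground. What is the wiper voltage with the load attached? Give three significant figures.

The wiper splits the pot into (1−α)R = 429.8 kΩ above and αR = 250.2 kΩ below.
Lower section ‖ load = 239.9 kΩ.
V_wiper = 20.6 × 239.9/(429.8 + 239.9) = 7.38 V.

V ≈ 7.38 V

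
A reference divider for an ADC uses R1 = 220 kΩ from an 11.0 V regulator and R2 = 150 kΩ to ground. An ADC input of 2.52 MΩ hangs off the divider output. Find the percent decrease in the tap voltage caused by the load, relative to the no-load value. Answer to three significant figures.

3.42 %

The divider's output (Thévenin) resistance is R1‖R2 = 89.19 kΩ.
Fractional drop under load = R_th/(R_th + R_L) = 89.19 / (89.19 + 2520) = 0.03418.
So the output falls by 3.42 %.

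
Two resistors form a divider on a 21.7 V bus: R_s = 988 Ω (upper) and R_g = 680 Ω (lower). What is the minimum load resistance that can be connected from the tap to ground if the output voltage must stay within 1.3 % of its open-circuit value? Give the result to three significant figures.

Output resistance R_th = R_s‖R_g = (988 × 680)/1668 = 402.8 Ω.
The fractional drop is R_th/(R_th + R_L); requiring this ≤ 0.0130 gives R_L ≥ R_th(1/0.0130 − 1) = 402.8 × 75.92 = 30.6 kΩ.

R_L(min) ≈ 30.6 kΩ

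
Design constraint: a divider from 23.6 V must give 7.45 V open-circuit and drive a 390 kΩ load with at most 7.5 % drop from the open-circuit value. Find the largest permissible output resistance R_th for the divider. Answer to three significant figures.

R_th ≤ 31.6 kΩ

Loading drop = R_th/(R_th + R_L) ≤ 0.0750, so R_th ≤ R_L · ε/(1−ε) = 390 kΩ × 0.0750/0.9250 = 31.6 kΩ.
(Any R1, R2 with R2/(R1+R2) = 0.316 and R1‖R2 ≤ 31.6 kΩ will meet the spec.)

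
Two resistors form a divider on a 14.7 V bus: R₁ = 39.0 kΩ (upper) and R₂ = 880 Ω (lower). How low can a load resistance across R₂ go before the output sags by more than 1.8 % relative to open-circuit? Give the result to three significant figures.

Output resistance R_th = R₁‖R₂ = (39000 × 880)/39880 = 860.6 Ω.
The fractional drop is R_th/(R_th + R_L); requiring this ≤ 0.0180 gives R_L ≥ R_th(1/0.0180 − 1) = 860.6 × 54.56 = 46.9 kΩ.

R_L(min) ≈ 46.9 kΩ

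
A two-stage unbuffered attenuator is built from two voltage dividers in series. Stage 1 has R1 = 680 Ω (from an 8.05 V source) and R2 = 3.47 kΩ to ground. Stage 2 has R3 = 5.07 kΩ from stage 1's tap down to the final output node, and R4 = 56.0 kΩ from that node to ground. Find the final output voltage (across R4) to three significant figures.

Stage 2 presents R3+R4 = 61070 Ω as a load on stage 1's tap.
Stage 1's lower leg becomes R2‖(R3+R4) = 3283 Ω, so V_mid = 8.05 × 3283/3963 = 6.669 V.
Stage 2 is itself unloaded: V_out = V_mid × R4/(R3+R4) = 6.669 × 56000/61070 = 6.12 V.

V_out ≈ 6.12 V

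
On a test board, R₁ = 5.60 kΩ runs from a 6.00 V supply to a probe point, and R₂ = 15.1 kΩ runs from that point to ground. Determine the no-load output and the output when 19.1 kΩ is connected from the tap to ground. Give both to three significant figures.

Open-circuit: V = 6.00 × 15.1/(5.60 + 15.1) = 4.38 V.
With the load, R₂ becomes R₂‖R_L = 8.433 kΩ, so V = 6.00 × 8.433/14.03 = 3.61 V.

Unloaded: 4.38 V; loaded: 3.61 V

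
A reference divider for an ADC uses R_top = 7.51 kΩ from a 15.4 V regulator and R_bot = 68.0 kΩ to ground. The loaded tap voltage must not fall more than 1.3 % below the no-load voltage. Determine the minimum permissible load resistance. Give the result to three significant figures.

Output resistance R_th = R_top‖R_bot = (7.51 × 68.0)/75.51 = 6.763 kΩ.
The fractional drop is R_th/(R_th + R_L); requiring this ≤ 0.0130 gives R_L ≥ R_th(1/0.0130 − 1) = 6.763 × 75.92 = 513 kΩ.

R_L(min) ≈ 513 kΩ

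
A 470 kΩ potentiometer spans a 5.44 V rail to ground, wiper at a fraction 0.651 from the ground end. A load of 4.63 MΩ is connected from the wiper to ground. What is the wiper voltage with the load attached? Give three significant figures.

The wiper splits the pot into (1−α)R = 164.0 kΩ above and αR = 306.0 kΩ below.
Lower section ‖ load = 287.0 kΩ.
V_wiper = 5.44 × 287.0/(164.0 + 287.0) = 3.46 V.

V ≈ 3.46 V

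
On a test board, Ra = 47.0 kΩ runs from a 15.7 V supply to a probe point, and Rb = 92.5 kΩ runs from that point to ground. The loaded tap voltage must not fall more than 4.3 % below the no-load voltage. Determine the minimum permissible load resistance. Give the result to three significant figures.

Output resistance R_th = Ra‖Rb = (47.0 × 92.5)/139.5 = 31.16 kΩ.
The fractional drop is R_th/(R_th + R_L); requiring this ≤ 0.0430 gives R_L ≥ R_th(1/0.0430 − 1) = 31.16 × 22.26 = 694 kΩ.

R_L(min) ≈ 694 kΩ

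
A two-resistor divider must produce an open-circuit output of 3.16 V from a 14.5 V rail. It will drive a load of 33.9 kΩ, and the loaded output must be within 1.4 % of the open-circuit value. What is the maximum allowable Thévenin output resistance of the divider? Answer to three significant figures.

R_th ≤ 481 Ω

Loading drop = R_th/(R_th + R_L) ≤ 0.0140, so R_th ≤ R_L · ε/(1−ε) = 33.9 kΩ × 0.0140/0.9860 = 481 Ω.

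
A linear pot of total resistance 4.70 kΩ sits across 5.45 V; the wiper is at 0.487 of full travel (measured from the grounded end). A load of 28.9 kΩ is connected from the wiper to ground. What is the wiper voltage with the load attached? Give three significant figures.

V ≈ 2.55 V

The wiper splits the pot into (1−α)R = 2.411 kΩ above and αR = 2.289 kΩ below.
Lower section ‖ load = 2.121 kΩ.
V_wiper = 5.45 × 2.121/(2.411 + 2.121) = 2.55 V.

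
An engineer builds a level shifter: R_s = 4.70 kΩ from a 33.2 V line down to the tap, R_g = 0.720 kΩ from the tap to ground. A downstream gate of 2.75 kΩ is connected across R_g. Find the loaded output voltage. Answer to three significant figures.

The load sits in parallel with R_g: R_g‖R_L = (720 × 2750) / (720 + 2750) = 570.6 Ω.
V_out = 33.2 × 570.6 / (4700 + 570.6) = 33.2 × 570.6/5271 = 3.59 V.
(Unloaded it would have been 4.41 V.)

V_out ≈ 3.59 V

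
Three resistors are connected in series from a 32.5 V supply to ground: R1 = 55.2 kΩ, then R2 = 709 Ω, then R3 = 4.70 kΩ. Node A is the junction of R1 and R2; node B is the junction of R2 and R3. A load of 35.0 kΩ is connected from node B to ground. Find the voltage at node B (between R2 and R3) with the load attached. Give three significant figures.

V ≈ 2.24 V

At node B, R3 is in parallel with the load: R3‖R_L = 4144 Ω.
Below node A the resistance is R2 + (R3‖R_L) = 4853 Ω, so V_A = 32.5 × 4853/60050 = 2.626 V.
Then V_B = V_A × (R3‖R_L)/(R2 + R3‖R_L) = 2.626 × 4144/4853 = 2.24 V.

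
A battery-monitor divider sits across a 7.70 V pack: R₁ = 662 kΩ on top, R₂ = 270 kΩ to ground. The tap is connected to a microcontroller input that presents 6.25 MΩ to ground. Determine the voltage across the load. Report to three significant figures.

V_out ≈ 2.16 V

The load sits in parallel with R₂: R₂‖R_L = (270 × 6250) / (270 + 6250) = 258.8 kΩ.
V_out = 7.70 × 258.8 / (662 + 258.8) = 7.70 × 258.8/920.8 = 2.16 V.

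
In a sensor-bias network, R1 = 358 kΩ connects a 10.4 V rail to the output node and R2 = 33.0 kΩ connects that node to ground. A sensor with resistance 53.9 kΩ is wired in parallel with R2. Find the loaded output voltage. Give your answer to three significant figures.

V_out ≈ 0.562 V

The load sits in parallel with R2: R2‖R_L = (33.0 × 53.9) / (33.0 + 53.9) = 20.47 kΩ.
V_out = 10.4 × 20.47 / (358 + 20.47) = 10.4 × 20.47/378.5 = 0.562 V.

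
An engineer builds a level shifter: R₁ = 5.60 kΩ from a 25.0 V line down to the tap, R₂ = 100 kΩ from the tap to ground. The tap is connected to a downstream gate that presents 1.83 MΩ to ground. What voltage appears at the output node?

V_out ≈ 23.6 V

The load sits in parallel with R₂: R₂‖R_L = (100 × 1830) / (100 + 1830) = 94.82 kΩ.
V_out = 25.0 × 94.82 / (5.60 + 94.82) = 25.0 × 94.82/100.4 = 23.6 V.
(Unloaded it would have been 23.7 V.)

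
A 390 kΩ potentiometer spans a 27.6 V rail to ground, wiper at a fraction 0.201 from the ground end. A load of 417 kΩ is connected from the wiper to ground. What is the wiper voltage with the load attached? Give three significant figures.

V ≈ 4.82 V

The wiper splits the pot into (1−α)R = 311.6 kΩ above and αR = 78.39 kΩ below.
Lower section ‖ load = 65.99 kΩ.
V_wiper = 27.6 × 65.99/(311.6 + 65.99) = 4.82 V.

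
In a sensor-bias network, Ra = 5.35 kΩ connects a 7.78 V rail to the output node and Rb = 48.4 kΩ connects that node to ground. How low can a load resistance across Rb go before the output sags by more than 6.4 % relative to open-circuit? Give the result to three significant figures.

Output resistance R_th = Ra‖Rb = (5.35 × 48.4)/53.75 = 4.817 kΩ.
The fractional drop is R_th/(R_th + R_L); requiring this ≤ 0.0640 gives R_L ≥ R_th(1/0.0640 − 1) = 4.817 × 14.62 = 70.5 kΩ.

R_L(min) ≈ 70.5 kΩ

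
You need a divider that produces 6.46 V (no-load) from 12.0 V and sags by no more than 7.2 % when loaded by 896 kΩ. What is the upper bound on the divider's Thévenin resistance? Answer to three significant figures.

R_th ≤ 69.5 kΩ

Loading drop = R_th/(R_th + R_L) ≤ 0.0720, so R_th ≤ R_L · ε/(1−ε) = 896 kΩ × 0.0720/0.9280 = 69.5 kΩ.
(Any R1, R2 with R2/(R1+R2) = 0.538 and R1‖R2 ≤ 69.5 kΩ will meet the spec.)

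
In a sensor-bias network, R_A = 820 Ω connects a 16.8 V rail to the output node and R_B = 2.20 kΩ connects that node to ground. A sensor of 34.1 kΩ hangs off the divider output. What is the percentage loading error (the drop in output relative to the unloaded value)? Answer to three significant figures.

The divider's output (Thévenin) resistance is R_A‖R_B = 597.4 Ω.
Fractional drop under load = R_th/(R_th + R_L) = 597.4 / (597.4 + 34100) = 0.01722.
So the output falls by 1.72 %.

1.72 %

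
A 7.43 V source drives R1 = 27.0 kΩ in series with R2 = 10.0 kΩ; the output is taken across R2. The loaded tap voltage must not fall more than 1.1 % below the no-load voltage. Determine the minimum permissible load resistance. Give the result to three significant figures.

Output resistance R_th = R1‖R2 = (27.0 × 10.0)/37.00 = 7.297 kΩ.
The fractional drop is R_th/(R_th + R_L); requiring this ≤ 0.0110 gives R_L ≥ R_th(1/0.0110 − 1) = 7.297 × 89.91 = 656 kΩ.

R_L(min) ≈ 656 kΩ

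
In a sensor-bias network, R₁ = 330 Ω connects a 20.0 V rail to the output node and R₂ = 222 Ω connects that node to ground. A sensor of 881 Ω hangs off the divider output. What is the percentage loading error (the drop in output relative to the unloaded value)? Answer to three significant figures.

13.1 %

Unloaded V = 20.0 × 222/552.0 = 8.0435 V.
Loaded: R₂‖R_L = 177.3 Ω, giving V = 20.0 × 177.3/507.3 = 6.9904 V.
Drop = (8.0435 − 6.9904) / 8.0435 = 13.1 %.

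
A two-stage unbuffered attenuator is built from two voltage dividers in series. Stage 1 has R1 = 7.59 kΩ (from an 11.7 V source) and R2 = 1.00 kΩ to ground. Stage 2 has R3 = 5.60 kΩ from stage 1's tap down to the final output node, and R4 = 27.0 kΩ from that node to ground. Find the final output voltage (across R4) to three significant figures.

V_out ≈ 1.10 V

Stage 2 presents R3+R4 = 32.60 kΩ as a load on stage 1's tap.
Stage 1's lower leg becomes R2‖(R3+R4) = 0.9702 kΩ, so V_mid = 11.7 × 0.9702/8.560 = 1.326 V.
Stage 2 is itself unloaded: V_out = V_mid × R4/(R3+R4) = 1.326 × 27.0/32.60 = 1.10 V.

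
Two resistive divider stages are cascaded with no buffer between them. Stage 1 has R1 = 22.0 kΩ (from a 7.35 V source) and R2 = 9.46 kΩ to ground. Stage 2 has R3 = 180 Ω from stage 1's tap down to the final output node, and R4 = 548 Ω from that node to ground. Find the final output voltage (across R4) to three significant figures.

Stage 2 presents R3+R4 = 728.0 Ω as a load on stage 1's tap.
Stage 1's lower leg becomes R2‖(R3+R4) = 676.0 Ω, so V_mid = 7.35 × 676.0/22680 = 0.2191 V.
Stage 2 is itself unloaded: V_out = V_mid × R4/(R3+R4) = 0.2191 × 548/728.0 = 0.165 V.

V_out ≈ 0.165 V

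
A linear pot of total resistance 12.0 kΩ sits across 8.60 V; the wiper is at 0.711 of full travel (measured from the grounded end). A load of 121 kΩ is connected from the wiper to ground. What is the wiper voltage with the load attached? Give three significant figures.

V ≈ 5.99 V

The wiper splits the pot into (1−α)R = 3.468 kΩ above and αR = 8.532 kΩ below.
Lower section ‖ load = 7.970 kΩ.
V_wiper = 8.60 × 7.970/(3.468 + 7.970) = 5.99 V.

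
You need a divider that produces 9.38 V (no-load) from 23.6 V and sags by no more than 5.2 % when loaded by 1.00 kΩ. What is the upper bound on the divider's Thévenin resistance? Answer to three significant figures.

R_th ≤ 54.9 Ω

Loading drop = R_th/(R_th + R_L) ≤ 0.0520, so R_th ≤ R_L · ε/(1−ε) = 1.00 kΩ × 0.0520/0.9480 = 54.9 Ω.
(Any R1, R2 with R2/(R1+R2) = 0.397 and R1‖R2 ≤ 54.9 Ω will meet the spec.)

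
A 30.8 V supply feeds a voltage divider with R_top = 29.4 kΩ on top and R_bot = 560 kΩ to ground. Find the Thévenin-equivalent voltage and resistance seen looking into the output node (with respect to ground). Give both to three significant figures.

V_th = 29.3 V, R_th = 27.9 kΩ

V_th is the open-circuit tap voltage: 30.8 × 560/(29.4 + 560) = 29.3 V.
With the supply zeroed, R_top and R_bot appear in parallel from the tap: R_th = R_top‖R_bot = (29.4 × 560)/589.4 = 27.9 kΩ.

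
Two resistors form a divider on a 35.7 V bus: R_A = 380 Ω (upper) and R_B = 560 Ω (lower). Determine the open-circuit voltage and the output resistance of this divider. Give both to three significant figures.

V_th is the open-circuit tap voltage: 35.7 × 560/(380 + 560) = 21.3 V.
With the supply zeroed, R_A and R_B appear in parallel from the tap: R_th = R_A‖R_B = (380 × 560)/940.0 = 226 Ω.

V_th = 21.3 V, R_th = 226 Ω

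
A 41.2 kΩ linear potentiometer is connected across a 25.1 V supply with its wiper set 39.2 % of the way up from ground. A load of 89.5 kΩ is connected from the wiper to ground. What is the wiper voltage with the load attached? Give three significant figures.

The wiper splits the pot into (1−α)R = 25.05 kΩ above and αR = 16.15 kΩ below.
Lower section ‖ load = 13.68 kΩ.
V_wiper = 25.1 × 13.68/(25.05 + 13.68) = 8.87 V.

V ≈ 8.87 V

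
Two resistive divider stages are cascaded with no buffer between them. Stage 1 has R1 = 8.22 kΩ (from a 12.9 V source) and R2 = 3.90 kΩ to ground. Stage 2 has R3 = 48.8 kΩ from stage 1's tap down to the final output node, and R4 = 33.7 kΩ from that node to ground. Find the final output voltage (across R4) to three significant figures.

V_out ≈ 1.64 V

Stage 2 presents R3+R4 = 82.50 kΩ as a load on stage 1's tap.
Stage 1's lower leg becomes R2‖(R3+R4) = 3.724 kΩ, so V_mid = 12.9 × 3.724/11.94 = 4.022 V.
Stage 2 is itself unloaded: V_out = V_mid × R4/(R3+R4) = 4.022 × 33.7/82.50 = 1.64 V.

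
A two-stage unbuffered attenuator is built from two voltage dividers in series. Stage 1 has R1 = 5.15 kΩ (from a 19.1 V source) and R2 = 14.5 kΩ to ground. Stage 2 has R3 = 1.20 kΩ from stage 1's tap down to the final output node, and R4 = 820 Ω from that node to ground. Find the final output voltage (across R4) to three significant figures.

V_out ≈ 1.99 V

Stage 2 presents R3+R4 = 2020 Ω as a load on stage 1's tap.
Stage 1's lower leg becomes R2‖(R3+R4) = 1773 Ω, so V_mid = 19.1 × 1773/6923 = 4.892 V.
Stage 2 is itself unloaded: V_out = V_mid × R4/(R3+R4) = 4.892 × 820/2020 = 1.99 V.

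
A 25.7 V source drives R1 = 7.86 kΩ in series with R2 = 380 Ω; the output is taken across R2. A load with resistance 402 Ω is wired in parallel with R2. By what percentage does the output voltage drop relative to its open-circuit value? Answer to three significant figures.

Unloaded V = 25.7 × 380/8240 = 1.185 V.
Loaded: R2‖R_L = 195.3 Ω, giving V = 25.7 × 195.3/8055 = 0.6232 V.
Drop = (1.185 − 0.6232) / 1.185 = 47.4 %.

47.4 %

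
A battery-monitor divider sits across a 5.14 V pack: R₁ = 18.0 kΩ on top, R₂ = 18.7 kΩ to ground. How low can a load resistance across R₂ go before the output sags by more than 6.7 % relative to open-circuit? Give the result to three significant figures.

R_L(min) ≈ 128 kΩ

Output resistance R_th = R₁‖R₂ = (18.0 × 18.7)/36.70 = 9.172 kΩ.
The fractional drop is R_th/(R_th + R_L); requiring this ≤ 0.0670 gives R_L ≥ R_th(1/0.0670 − 1) = 9.172 × 13.93 = 128 kΩ.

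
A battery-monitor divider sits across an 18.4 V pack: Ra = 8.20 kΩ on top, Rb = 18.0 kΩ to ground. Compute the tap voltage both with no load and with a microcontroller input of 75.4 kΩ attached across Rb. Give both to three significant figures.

Open-circuit: V = 18.4 × 18.0/(8.20 + 18.0) = 12.6 V.
With the load, Rb becomes Rb‖R_L = 14.53 kΩ, so V = 18.4 × 14.53/22.73 = 11.8 V.

Unloaded: 12.6 V; loaded: 11.8 V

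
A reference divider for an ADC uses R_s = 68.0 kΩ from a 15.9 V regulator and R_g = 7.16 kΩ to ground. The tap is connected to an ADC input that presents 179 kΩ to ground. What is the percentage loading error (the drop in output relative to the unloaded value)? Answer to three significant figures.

3.49 %

The divider's output (Thévenin) resistance is R_s‖R_g = 6.478 kΩ.
Fractional drop under load = R_th/(R_th + R_L) = 6.478 / (6.478 + 179) = 0.03493.
So the output falls by 3.49 %.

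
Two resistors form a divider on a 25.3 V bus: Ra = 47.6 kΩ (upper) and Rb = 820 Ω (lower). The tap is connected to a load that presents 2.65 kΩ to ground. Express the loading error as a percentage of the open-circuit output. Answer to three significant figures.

23.3 %

Unloaded V = 25.3 × 820/48420 = 0.4285 V.
Loaded: Rb‖R_L = 626.2 Ω, giving V = 25.3 × 626.2/48230 = 0.3285 V.
Drop = (0.4285 − 0.3285) / 0.4285 = 23.3 %.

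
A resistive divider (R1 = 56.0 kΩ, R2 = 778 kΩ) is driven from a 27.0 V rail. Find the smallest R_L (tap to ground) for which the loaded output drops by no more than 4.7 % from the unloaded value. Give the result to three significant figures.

R_L(min) ≈ 1.06 MΩ

Output resistance R_th = R1‖R2 = (56.0 × 778)/834.0 = 52.24 kΩ.
The fractional drop is R_th/(R_th + R_L); requiring this ≤ 0.0470 gives R_L ≥ R_th(1/0.0470 − 1) = 52.24 × 20.28 = 1.06 MΩ.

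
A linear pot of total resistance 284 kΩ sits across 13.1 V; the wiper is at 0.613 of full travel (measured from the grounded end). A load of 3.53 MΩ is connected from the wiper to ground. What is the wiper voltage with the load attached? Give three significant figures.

The wiper splits the pot into (1−α)R = 109.9 kΩ above and αR = 174.1 kΩ below.
Lower section ‖ load = 165.9 kΩ.
V_wiper = 13.1 × 165.9/(109.9 + 165.9) = 7.88 V.

V ≈ 7.88 V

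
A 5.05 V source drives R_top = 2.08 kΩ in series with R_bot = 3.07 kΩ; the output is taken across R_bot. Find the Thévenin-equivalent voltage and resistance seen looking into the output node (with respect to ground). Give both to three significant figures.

V_th = 3.01 V, R_th = 1.24 kΩ

V_th is the open-circuit tap voltage: 5.05 × 3.07/(2.08 + 3.07) = 3.01 V.
With the supply zeroed, R_top and R_bot appear in parallel from the tap: R_th = R_top‖R_bot = (2.08 × 3.07)/5.150 = 1.24 kΩ.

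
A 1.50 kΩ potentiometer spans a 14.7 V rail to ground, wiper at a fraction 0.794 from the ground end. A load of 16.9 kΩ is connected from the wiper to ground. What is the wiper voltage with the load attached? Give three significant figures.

The wiper splits the pot into (1−α)R = 309.0 Ω above and αR = 1191 Ω below.
Lower section ‖ load = 1113 Ω.
V_wiper = 14.7 × 1113/(309.0 + 1113) = 11.5 V.

V ≈ 11.5 V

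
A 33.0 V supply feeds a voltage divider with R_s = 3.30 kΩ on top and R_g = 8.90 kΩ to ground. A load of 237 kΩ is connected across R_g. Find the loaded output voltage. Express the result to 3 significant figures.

V_out ≈ 23.8 V

The load sits in parallel with R_g: R_g‖R_L = (8.90 × 237) / (8.90 + 237) = 8.578 kΩ.
V_out = 33.0 × 8.578 / (3.30 + 8.578) = 33.0 × 8.578/11.88 = 23.8 V.
(Unloaded it would have been 24.1 V.)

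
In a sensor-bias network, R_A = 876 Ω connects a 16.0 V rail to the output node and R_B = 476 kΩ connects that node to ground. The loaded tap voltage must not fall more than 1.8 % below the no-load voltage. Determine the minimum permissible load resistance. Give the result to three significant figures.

Output resistance R_th = R_A‖R_B = (876 × 476000)/476900 = 874.4 Ω.
The fractional drop is R_th/(R_th + R_L); requiring this ≤ 0.0180 gives R_L ≥ R_th(1/0.0180 − 1) = 874.4 × 54.56 = 47.7 kΩ.

R_L(min) ≈ 47.7 kΩ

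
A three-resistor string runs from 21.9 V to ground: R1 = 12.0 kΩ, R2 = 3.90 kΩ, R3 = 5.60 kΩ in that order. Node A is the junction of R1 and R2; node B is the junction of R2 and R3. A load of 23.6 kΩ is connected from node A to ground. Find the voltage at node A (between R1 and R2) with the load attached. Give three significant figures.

Below node A the series string R2+R3 = 9.500 kΩ sits in parallel with the 23.6 kΩ load: 6.773 kΩ.
V_A = 21.9 × 6.773/(12.0 + 6.773) = 7.90 V.

V ≈ 7.90 V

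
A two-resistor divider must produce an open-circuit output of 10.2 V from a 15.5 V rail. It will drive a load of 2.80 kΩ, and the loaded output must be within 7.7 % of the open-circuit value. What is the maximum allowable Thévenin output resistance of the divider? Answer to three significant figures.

R_th ≤ 234 Ω

Loading drop = R_th/(R_th + R_L) ≤ 0.0770, so R_th ≤ R_L · ε/(1−ε) = 2.80 kΩ × 0.0770/0.9230 = 234 Ω.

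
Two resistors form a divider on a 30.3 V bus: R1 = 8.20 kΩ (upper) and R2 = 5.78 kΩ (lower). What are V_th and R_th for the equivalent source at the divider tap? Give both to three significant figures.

V_th = 12.5 V, R_th = 3.39 kΩ

V_th is the open-circuit tap voltage: 30.3 × 5.78/(8.20 + 5.78) = 12.5 V.
With the supply zeroed, R1 and R2 appear in parallel from the tap: R_th = R1‖R2 = (8.20 × 5.78)/13.98 = 3.39 kΩ.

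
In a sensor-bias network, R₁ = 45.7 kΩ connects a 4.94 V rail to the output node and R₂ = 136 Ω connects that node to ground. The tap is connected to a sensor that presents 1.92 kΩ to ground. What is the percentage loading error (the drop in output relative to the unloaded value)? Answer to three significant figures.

6.60 %

The divider's output (Thévenin) resistance is R₁‖R₂ = 135.6 Ω.
Fractional drop under load = R_th/(R_th + R_L) = 135.6 / (135.6 + 1920) = 0.06596.
So the output falls by 6.60 %.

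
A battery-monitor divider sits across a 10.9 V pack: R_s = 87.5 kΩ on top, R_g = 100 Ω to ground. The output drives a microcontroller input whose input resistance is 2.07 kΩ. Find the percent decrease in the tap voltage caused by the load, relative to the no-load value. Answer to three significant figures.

4.60 %

The divider's output (Thévenin) resistance is R_s‖R_g = 99.89 Ω.
Fractional drop under load = R_th/(R_th + R_L) = 99.89 / (99.89 + 2070) = 0.04603.
So the output falls by 4.60 %.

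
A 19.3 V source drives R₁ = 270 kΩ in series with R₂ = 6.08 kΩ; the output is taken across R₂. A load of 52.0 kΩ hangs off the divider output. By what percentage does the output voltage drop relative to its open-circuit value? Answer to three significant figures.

10.3 %

Unloaded V = 19.3 × 6.08/276.1 = 0.42504 V.
Loaded: R₂‖R_L = 5.444 kΩ, giving V = 19.3 × 5.444/275.4 = 0.38142 V.
Drop = (0.42504 − 0.38142) / 0.42504 = 10.3 %.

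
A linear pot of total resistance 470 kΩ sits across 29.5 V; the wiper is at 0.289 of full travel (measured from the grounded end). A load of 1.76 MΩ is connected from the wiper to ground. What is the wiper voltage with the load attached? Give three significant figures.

V ≈ 8.08 V

The wiper splits the pot into (1−α)R = 334.2 kΩ above and αR = 135.8 kΩ below.
Lower section ‖ load = 126.1 kΩ.
V_wiper = 29.5 × 126.1/(334.2 + 126.1) = 8.08 V.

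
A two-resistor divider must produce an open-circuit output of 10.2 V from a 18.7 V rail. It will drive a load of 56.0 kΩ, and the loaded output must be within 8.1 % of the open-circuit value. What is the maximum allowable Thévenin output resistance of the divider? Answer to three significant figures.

R_th ≤ 4.94 kΩ

Loading drop = R_th/(R_th + R_L) ≤ 0.0810, so R_th ≤ R_L · ε/(1−ε) = 56.0 kΩ × 0.0810/0.9190 = 4.94 kΩ.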